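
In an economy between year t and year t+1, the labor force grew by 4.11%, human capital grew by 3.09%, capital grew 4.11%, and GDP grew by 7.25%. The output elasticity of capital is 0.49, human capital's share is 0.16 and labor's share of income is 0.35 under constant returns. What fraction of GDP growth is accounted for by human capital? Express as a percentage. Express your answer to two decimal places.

Human capital accounted for 6.82% of growth.

Human capital contributed 0.16 × 3.09 = 0.4944 pp.
Share of growth = 0.4944 / 7.25 × 100 = 6.8193%.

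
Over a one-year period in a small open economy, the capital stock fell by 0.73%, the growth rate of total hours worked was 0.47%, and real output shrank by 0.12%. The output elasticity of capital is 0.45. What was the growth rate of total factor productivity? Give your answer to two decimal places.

Labor's share = 1 − 0.45 = 0.55.
The capital stock: 0.45 × (-0.73) = -0.3285 pp.
Total hours worked: 0.55 × 0.47 = 0.2585 pp.
TFP growth = -0.12 + 0.07 = -0.05%.

-0.05%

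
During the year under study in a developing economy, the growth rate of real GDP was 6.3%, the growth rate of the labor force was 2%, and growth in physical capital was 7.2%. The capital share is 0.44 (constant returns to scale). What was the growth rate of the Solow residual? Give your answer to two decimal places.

2.01%

Labor's share = 1 − 0.44 = 0.56.
Physical capital: 0.44 × 7.2 = 3.168 pp.
The labor force: 0.56 × 2 = 1.12 pp.
TFP growth = 6.3 − 4.288 = 2.012%.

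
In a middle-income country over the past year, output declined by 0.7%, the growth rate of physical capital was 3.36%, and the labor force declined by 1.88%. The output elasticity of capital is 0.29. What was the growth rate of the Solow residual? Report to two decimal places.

-0.34%

Labor's share = 1 − 0.29 = 0.71.
Physical capital: 0.29 × 3.36 = 0.9744 pp.
The labor force: 0.71 × (-1.88) = -1.3348 pp.
TFP growth = -0.7 + 0.3604 = -0.3396%.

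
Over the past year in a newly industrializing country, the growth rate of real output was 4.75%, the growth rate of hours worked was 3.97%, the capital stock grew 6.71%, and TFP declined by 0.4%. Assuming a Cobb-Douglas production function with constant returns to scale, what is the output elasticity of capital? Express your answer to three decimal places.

The output elasticity of capital is 0.431.

gY = gA + α·gK + (1−α)·gL, so gY − gA − gL = α(gK − gL).
4.75 + 0.4 − 3.97 = α × (6.71 − 3.97).
1.18 = 2.74 α, so α = 0.43066.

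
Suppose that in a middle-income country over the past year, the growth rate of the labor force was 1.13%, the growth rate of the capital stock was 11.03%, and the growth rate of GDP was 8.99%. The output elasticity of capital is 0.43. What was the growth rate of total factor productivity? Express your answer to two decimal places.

Labor's share = 1 − 0.43 = 0.57.
The capital stock: 0.43 × 11.03 = 4.7429 pp.
The labor force: 0.57 × 1.13 = 0.6441 pp.
TFP growth = 8.99 − 5.387 = 3.603%.

Total factor productivity grew 3.60%.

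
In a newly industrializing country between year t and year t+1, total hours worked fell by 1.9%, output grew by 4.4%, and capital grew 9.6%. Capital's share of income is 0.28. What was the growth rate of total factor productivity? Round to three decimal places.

Labor's share = 1 − 0.28 = 0.72.
Capital: 0.28 × 9.6 = 2.688 pp.
Total hours worked: 0.72 × (-1.9) = -1.368 pp.
TFP growth = 4.4 − 1.32 = 3.08%.

3.080%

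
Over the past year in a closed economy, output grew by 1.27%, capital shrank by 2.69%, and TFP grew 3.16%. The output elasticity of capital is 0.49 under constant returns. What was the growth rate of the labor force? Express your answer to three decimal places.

Labor's share = 1 − 0.49 = 0.51.
gY = gA + 0.49×(-2.69) + 0.51×g.
0.51×g = 1.27 − 3.16 + 1.3181 = -0.5719.
g = -0.5719 / 0.51 = -1.12137%.

-1.121%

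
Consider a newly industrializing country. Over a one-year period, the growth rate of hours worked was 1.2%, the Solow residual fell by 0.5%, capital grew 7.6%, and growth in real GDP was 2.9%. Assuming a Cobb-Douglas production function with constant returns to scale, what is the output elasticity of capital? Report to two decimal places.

gY = gA + α·gK + (1−α)·gL, so gY − gA − gL = α(gK − gL).
2.9 + 0.5 − 1.2 = α × (7.6 − 1.2).
2.2 = 6.4 α, so α = 0.3438.

The output elasticity of capital is 0.34.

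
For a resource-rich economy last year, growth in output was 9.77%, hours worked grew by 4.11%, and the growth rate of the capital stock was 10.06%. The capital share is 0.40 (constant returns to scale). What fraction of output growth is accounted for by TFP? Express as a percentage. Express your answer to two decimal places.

Labor's share = 1 − 0.4 = 0.6.
The capital stock: 0.4 × 10.06 = 4.024 pp.
Hours worked: 0.6 × 4.11 = 2.466 pp.
TFP growth = 9.77 − 6.49 = 3.28%.
TFP share of growth = 3.28 / 9.77 × 100 = 33.5722%.

TFP accounted for 33.57% of growth.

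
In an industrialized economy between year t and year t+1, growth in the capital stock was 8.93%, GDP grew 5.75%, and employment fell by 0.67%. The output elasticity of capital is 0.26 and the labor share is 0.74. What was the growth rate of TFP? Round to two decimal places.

Labor's share = 1 − 0.26 = 0.74.
The capital stock: 0.26 × 8.93 = 2.3218 pp.
Employment: 0.74 × (-0.67) = -0.4958 pp.
TFP growth = 5.75 − 1.826 = 3.924%.

3.92%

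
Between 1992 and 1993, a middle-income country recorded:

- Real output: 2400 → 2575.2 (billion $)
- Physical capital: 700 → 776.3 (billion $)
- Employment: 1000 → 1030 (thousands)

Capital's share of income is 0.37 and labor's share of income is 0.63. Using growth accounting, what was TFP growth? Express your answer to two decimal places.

Real output growth = (2575.2 − 2400) / 2400 = 7.3%.
Physical capital growth = (776.3 − 700) / 700 = 10.9%.
Employment growth = (1030 − 1000) / 1000 = 3%.
Labor's share = 1 − 0.37 = 0.63.
Physical capital: 0.37 × 10.9 = 4.033 pp.
Employment: 0.63 × 3 = 1.89 pp.
TFP growth = 7.3 − 5.923 = 1.377%.

1.38%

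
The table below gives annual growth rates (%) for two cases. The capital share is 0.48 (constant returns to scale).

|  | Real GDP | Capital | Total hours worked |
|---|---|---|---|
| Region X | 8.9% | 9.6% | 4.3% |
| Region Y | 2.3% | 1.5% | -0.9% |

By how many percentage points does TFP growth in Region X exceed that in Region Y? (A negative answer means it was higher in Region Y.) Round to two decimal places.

Labor's share = 1 − 0.48 = 0.52.
Region X: TFP = 8.9 − 4.608 − 2.236 = 2.056%.
Region Y: TFP = 2.3 − 0.72 + 0.468 = 2.048%.
Difference = 2.056 − (2.048) = 0.008 pp.

0.01 percentage points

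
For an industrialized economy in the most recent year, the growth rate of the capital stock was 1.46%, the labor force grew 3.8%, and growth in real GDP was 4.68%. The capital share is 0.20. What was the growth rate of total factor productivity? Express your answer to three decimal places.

1.348%

Labor's share = 1 − 0.2 = 0.8.
The capital stock: 0.2 × 1.46 = 0.292 pp.
The labor force: 0.8 × 3.8 = 3.04 pp.
TFP growth = 4.68 − 3.332 = 1.348%.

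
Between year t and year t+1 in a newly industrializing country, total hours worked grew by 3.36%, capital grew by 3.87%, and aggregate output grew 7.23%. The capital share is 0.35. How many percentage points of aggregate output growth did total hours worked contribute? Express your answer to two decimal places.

Labor's share = 1 − 0.35 = 0.65.
Contribution = share × growth = 0.65 × 3.36 = 2.184 pp.

2.18 percentage points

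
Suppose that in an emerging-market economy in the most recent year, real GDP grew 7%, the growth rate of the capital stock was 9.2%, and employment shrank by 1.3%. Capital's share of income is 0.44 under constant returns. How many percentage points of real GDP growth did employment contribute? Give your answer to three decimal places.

-0.728 pp

Labor's share = 1 − 0.44 = 0.56.
Contribution = share × growth = 0.56 × (-1.3) = -0.728 pp.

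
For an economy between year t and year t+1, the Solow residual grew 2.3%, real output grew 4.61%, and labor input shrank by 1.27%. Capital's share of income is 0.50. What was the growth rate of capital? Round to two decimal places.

Capital grew 5.89%.

Labor's share = 1 − 0.5 = 0.5.
gY = gA + 0.5×(-1.27) + 0.5×g.
0.5×g = 4.61 − 2.3 + 0.635 = 2.945.
g = 2.945 / 0.5 = 5.89%.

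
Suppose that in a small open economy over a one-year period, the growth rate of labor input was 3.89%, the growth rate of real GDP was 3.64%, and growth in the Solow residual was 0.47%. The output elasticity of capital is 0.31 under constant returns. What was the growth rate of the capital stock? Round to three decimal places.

Labor's share = 1 − 0.31 = 0.69.
gY = gA + 0.69×3.89 + 0.31×g.
0.31×g = 3.64 − 0.47 − 2.6841 = 0.4859.
g = 0.4859 / 0.31 = 1.56742%.

1.567%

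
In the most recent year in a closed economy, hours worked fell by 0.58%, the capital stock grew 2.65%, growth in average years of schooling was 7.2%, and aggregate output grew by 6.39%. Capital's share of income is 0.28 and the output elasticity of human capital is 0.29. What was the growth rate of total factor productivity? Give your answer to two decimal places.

Labor's share = 1 − 0.28 − 0.29 = 0.43.
The capital stock: 0.28 × 2.65 = 0.742 pp.
Average years of schooling: 0.29 × 7.2 = 2.088 pp.
Hours worked: 0.43 × (-0.58) = -0.2494 pp.
TFP growth = 6.39 − 2.5806 = 3.8094%.

Total factor productivity growth was 3.81%.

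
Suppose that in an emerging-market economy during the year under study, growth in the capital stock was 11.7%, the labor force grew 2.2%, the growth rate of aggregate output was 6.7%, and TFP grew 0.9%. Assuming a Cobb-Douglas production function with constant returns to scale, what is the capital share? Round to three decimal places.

gY = gA + α·gK + (1−α)·gL, so gY − gA − gL = α(gK − gL).
6.7 − 0.9 − 2.2 = α × (11.7 − 2.2).
3.6 = 9.5 α, so α = 0.37895.

α = 0.379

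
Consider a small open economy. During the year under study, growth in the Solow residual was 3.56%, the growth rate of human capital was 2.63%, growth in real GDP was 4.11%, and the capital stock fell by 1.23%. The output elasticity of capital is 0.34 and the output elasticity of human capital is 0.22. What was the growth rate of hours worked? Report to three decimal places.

Labor's share = 1 − 0.34 − 0.22 = 0.44.
gY = gA + 0.34×(-1.23) + 0.22×2.63 + 0.44×g.
0.44×g = 4.11 − 3.56 − 0.1604 = 0.3896.
g = 0.3896 / 0.44 = 0.88545%.

Hours worked grew 0.885%.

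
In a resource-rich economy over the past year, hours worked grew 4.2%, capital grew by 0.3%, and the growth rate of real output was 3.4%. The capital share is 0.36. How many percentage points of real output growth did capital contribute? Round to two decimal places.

0.11

Contribution = share × growth = 0.36 × 0.3 = 0.108 pp.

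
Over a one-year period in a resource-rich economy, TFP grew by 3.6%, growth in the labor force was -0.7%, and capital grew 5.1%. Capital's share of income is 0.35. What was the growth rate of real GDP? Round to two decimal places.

Real GDP grew 4.93%.

Labor's share = 1 − 0.35 = 0.65.
Capital: 0.35 × 5.1 = 1.785 pp.
The labor force: 0.65 × (-0.7) = -0.455 pp.
Output growth = 3.6 + 1.33 = 4.93%.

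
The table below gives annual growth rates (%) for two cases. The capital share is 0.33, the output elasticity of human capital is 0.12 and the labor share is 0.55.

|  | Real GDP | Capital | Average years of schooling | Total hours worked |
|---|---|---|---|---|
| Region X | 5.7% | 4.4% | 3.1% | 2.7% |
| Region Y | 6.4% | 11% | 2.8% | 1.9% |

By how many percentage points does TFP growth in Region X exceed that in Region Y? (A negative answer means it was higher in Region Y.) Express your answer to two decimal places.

1.00 percentage points

Labor's share = 1 − 0.33 − 0.12 = 0.55.
Region X: TFP = 5.7 − 1.452 − 0.372 − 1.485 = 2.391%.
Region Y: TFP = 6.4 − 3.63 − 0.336 − 1.045 = 1.389%.
Difference = 2.391 − (1.389) = 1.002 pp.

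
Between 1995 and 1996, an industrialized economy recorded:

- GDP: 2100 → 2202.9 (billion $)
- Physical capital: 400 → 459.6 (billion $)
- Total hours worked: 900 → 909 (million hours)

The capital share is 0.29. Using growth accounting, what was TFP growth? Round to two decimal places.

GDP growth = (2202.9 − 2100) / 2100 = 4.9%.
Physical capital growth = (459.6 − 400) / 400 = 14.9%.
Total hours worked growth = (909 − 900) / 900 = 1%.
Labor's share = 1 − 0.29 = 0.71.
Physical capital: 0.29 × 14.9 = 4.321 pp.
Total hours worked: 0.71 × 1 = 0.71 pp.
TFP growth = 4.9 − 5.031 = -0.131%.

-0.13%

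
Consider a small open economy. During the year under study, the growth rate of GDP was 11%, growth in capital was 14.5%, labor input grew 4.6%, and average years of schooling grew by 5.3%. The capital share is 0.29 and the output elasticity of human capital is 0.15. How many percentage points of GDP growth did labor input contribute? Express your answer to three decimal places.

Labor's share = 1 − 0.29 − 0.15 = 0.56.
Contribution = share × growth = 0.56 × 4.6 = 2.576 pp.

2.576 percentage points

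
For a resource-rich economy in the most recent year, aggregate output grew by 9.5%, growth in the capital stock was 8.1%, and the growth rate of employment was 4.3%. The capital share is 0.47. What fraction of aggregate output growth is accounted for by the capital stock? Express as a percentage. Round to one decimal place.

The capital stock contributed 0.47 × 8.1 = 3.807 pp.
Share of growth = 3.807 / 9.5 × 100 = 40.074%.

40.1%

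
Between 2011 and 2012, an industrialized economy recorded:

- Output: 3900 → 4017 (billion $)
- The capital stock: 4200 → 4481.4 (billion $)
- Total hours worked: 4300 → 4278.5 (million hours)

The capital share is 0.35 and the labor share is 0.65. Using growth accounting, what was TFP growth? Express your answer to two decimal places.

Output growth = (4017 − 3900) / 3900 = 3%.
The capital stock growth = (4481.4 − 4200) / 4200 = 6.7%.
Total hours worked growth = (4278.5 − 4300) / 4300 = -0.5%.
Labor's share = 1 − 0.35 = 0.65.
The capital stock: 0.35 × 6.7 = 2.345 pp.
Total hours worked: 0.65 × (-0.5) = -0.325 pp.
TFP growth = 3 − 2.02 = 0.98%.

TFP growth was 0.98%.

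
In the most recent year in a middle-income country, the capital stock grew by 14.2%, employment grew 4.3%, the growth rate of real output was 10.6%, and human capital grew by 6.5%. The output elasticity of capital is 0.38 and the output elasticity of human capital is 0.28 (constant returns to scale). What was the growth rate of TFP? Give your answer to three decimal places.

1.922%

Labor's share = 1 − 0.38 − 0.28 = 0.34.
The capital stock: 0.38 × 14.2 = 5.396 pp.
Human capital: 0.28 × 6.5 = 1.82 pp.
Employment: 0.34 × 4.3 = 1.462 pp.
TFP growth = 10.6 − 8.678 = 1.922%.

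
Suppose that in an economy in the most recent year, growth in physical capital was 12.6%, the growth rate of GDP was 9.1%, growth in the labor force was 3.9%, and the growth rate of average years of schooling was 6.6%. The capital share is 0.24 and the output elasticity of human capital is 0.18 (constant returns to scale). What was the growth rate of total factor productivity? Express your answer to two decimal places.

2.63%

Labor's share = 1 − 0.24 − 0.18 = 0.58.
Physical capital: 0.24 × 12.6 = 3.024 pp.
Average years of schooling: 0.18 × 6.6 = 1.188 pp.
The labor force: 0.58 × 3.9 = 2.262 pp.
TFP growth = 9.1 − 6.474 = 2.626%.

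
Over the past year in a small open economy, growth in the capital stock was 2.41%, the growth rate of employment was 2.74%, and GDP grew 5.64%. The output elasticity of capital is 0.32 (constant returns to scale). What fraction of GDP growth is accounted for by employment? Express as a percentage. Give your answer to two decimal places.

Employment accounted for 33.04% of growth.

Labor's share = 1 − 0.32 = 0.68.
Employment contributed 0.68 × 2.74 = 1.8632 pp.
Share of growth = 1.8632 / 5.64 × 100 = 33.0355%.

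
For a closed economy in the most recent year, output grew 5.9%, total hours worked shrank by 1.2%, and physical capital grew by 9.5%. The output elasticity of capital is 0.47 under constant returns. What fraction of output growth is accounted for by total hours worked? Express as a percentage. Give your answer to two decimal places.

Total hours worked accounted for -10.78% of growth.

Labor's share = 1 − 0.47 = 0.53.
Total hours worked contributed 0.53 × (-1.2) = -0.636 pp.
Share of growth = -0.636 / 5.9 × 100 = -10.7797%.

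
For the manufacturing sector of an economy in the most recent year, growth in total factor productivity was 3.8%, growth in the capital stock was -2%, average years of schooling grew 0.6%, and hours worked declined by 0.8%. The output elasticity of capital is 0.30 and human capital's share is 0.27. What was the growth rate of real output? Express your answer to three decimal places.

Real output growth was 3.018%.

Labor's share = 1 − 0.3 − 0.27 = 0.43.
The capital stock: 0.3 × (-2) = -0.6 pp.
Average years of schooling: 0.27 × 0.6 = 0.162 pp.
Hours worked: 0.43 × (-0.8) = -0.344 pp.
Output growth = 3.8 + (-0.782) = 3.018%.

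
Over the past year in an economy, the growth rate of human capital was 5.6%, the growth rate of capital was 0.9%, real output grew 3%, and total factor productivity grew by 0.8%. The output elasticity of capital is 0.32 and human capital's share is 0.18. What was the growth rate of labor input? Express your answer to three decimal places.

Labor's share = 1 − 0.32 − 0.18 = 0.5.
gY = gA + 0.32×0.9 + 0.18×5.6 + 0.5×g.
0.5×g = 3 − 0.8 − 1.296 = 0.904.
g = 0.904 / 0.5 = 1.808%.

Labor input growth was 1.808%.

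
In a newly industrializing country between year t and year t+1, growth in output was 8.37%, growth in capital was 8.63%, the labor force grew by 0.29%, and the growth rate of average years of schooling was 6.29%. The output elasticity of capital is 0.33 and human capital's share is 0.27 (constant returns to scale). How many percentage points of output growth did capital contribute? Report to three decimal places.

Contribution = share × growth = 0.33 × 8.63 = 2.8479 pp.

2.848 percentage points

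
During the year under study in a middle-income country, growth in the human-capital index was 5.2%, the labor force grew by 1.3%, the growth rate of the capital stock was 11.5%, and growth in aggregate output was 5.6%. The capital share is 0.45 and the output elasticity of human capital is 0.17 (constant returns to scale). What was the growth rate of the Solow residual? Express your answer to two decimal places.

-0.95%

Labor's share = 1 − 0.45 − 0.17 = 0.38.
The capital stock: 0.45 × 11.5 = 5.175 pp.
The human-capital index: 0.17 × 5.2 = 0.884 pp.
The labor force: 0.38 × 1.3 = 0.494 pp.
TFP growth = 5.6 − 6.553 = -0.953%.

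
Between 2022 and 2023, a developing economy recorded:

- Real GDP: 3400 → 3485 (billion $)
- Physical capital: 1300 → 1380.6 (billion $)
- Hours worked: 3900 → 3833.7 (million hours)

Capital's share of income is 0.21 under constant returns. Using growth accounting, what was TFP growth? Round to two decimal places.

2.54%

Real GDP growth = (3485 − 3400) / 3400 = 2.5%.
Physical capital growth = (1380.6 − 1300) / 1300 = 6.2%.
Hours worked growth = (3833.7 − 3900) / 3900 = -1.7%.
Labor's share = 1 − 0.21 = 0.79.
Physical capital: 0.21 × 6.2 = 1.302 pp.
Hours worked: 0.79 × (-1.7) = -1.343 pp.
TFP growth = 2.5 + 0.041 = 2.541%.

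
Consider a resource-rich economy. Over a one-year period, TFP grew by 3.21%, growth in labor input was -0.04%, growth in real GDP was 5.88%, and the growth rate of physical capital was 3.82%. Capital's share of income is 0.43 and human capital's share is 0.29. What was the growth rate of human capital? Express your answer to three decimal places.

Human capital growth was 3.581%.

Labor's share = 1 − 0.43 − 0.29 = 0.28.
gY = gA + 0.43×3.82 + 0.28×(-0.04) + 0.29×g.
0.29×g = 5.88 − 3.21 − 1.6314 = 1.0386.
g = 1.0386 / 0.29 = 3.58138%.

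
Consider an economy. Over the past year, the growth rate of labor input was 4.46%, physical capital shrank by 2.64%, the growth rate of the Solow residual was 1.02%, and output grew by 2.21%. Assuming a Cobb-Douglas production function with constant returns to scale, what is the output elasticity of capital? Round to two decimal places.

gY = gA + α·gK + (1−α)·gL, so gY − gA − gL = α(gK − gL).
2.21 − 1.02 − 4.46 = α × (-2.64 − 4.46).
-3.27 = -7.1 α, so α = 0.4606.

The output elasticity of capital is 0.46.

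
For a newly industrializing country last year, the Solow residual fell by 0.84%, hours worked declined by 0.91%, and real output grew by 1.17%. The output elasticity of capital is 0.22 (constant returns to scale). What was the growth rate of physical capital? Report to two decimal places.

Labor's share = 1 − 0.22 = 0.78.
gY = gA + 0.78×(-0.91) + 0.22×g.
0.22×g = 1.17 + 0.84 + 0.7098 = 2.7198.
g = 2.7198 / 0.22 = 12.3627%.

Physical capital growth was 12.36%.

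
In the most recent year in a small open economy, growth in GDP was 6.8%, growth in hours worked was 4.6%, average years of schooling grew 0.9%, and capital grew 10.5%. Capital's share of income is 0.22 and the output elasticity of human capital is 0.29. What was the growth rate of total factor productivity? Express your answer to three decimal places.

Labor's share = 1 − 0.22 − 0.29 = 0.49.
Capital: 0.22 × 10.5 = 2.31 pp.
Average years of schooling: 0.29 × 0.9 = 0.261 pp.
Hours worked: 0.49 × 4.6 = 2.254 pp.
TFP growth = 6.8 − 4.825 = 1.975%.

Total factor productivity grew 1.975%.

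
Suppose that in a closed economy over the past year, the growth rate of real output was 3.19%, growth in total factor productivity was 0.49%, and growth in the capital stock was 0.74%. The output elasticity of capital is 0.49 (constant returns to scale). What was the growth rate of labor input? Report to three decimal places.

4.583%

Labor's share = 1 − 0.49 = 0.51.
gY = gA + 0.49×0.74 + 0.51×g.
0.51×g = 3.19 − 0.49 − 0.3626 = 2.3374.
g = 2.3374 / 0.51 = 4.58314%.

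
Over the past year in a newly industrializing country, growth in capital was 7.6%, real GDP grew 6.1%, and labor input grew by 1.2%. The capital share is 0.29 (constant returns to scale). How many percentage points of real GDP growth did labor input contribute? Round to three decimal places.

0.852 pp

Labor's share = 1 − 0.29 = 0.71.
Contribution = share × growth = 0.71 × 1.2 = 0.852 pp.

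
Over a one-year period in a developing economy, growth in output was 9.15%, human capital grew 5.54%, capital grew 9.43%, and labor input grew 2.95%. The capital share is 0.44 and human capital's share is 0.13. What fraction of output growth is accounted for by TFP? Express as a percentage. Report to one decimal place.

TFP accounted for 32.9% of growth.

Labor's share = 1 − 0.44 − 0.13 = 0.43.
Capital: 0.44 × 9.43 = 4.1492 pp.
Human capital: 0.13 × 5.54 = 0.7202 pp.
Labor input: 0.43 × 2.95 = 1.2685 pp.
TFP growth = 9.15 − 6.1379 = 3.0121%.
TFP share of growth = 3.0121 / 9.15 × 100 = 32.919%.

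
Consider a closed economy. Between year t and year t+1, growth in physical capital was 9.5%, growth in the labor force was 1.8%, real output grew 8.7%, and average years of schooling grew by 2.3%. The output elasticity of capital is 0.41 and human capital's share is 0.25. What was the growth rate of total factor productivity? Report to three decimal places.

3.618%

Labor's share = 1 − 0.41 − 0.25 = 0.34.
Physical capital: 0.41 × 9.5 = 3.895 pp.
Average years of schooling: 0.25 × 2.3 = 0.575 pp.
The labor force: 0.34 × 1.8 = 0.612 pp.
TFP growth = 8.7 − 5.082 = 3.618%.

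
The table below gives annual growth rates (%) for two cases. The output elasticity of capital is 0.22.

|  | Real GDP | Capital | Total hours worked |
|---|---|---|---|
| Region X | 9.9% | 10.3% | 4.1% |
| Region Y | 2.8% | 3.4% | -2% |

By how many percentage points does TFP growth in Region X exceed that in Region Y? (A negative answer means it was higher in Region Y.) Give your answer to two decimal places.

0.82 percentage points

Labor's share = 1 − 0.22 = 0.78.
Region X: TFP = 9.9 − 2.266 − 3.198 = 4.436%.
Region Y: TFP = 2.8 − 0.748 + 1.56 = 3.612%.
Difference = 4.436 − (3.612) = 0.824 pp.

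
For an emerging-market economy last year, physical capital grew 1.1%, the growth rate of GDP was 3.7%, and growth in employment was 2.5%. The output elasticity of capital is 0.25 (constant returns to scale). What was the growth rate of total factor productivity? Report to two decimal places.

Labor's share = 1 − 0.25 = 0.75.
Physical capital: 0.25 × 1.1 = 0.275 pp.
Employment: 0.75 × 2.5 = 1.875 pp.
TFP growth = 3.7 − 2.15 = 1.55%.

1.55%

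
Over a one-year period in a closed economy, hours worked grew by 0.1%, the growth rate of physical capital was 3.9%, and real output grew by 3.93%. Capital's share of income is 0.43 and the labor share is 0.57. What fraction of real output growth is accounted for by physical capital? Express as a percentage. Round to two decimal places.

Physical capital contributed 0.43 × 3.9 = 1.677 pp.
Share of growth = 1.677 / 3.93 × 100 = 42.6718%.

42.67%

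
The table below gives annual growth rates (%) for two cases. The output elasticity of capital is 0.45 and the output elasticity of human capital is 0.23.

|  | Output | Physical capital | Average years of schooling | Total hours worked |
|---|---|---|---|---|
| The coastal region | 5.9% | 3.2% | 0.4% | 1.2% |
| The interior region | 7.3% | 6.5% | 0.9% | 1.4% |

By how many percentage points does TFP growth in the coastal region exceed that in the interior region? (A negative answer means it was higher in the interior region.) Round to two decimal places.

Labor's share = 1 − 0.45 − 0.23 = 0.32.
The coastal region: TFP = 5.9 − 1.44 − 0.092 − 0.384 = 3.984%.
The interior region: TFP = 7.3 − 2.925 − 0.207 − 0.448 = 3.72%.
Difference = 3.984 − (3.72) = 0.264 pp.

0.26 percentage points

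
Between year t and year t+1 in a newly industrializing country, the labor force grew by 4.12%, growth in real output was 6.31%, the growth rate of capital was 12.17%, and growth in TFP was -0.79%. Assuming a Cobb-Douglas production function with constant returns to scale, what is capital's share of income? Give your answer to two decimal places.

Capital's share of income is 0.37.

gY = gA + α·gK + (1−α)·gL, so gY − gA − gL = α(gK − gL).
6.31 + 0.79 − 4.12 = α × (12.17 − 4.12).
2.98 = 8.05 α, so α = 0.3702.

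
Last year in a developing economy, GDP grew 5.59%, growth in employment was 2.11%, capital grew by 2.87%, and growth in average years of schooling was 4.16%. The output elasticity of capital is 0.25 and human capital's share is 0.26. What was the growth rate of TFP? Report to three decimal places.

2.757%

Labor's share = 1 − 0.25 − 0.26 = 0.49.
Capital: 0.25 × 2.87 = 0.7175 pp.
Average years of schooling: 0.26 × 4.16 = 1.0816 pp.
Employment: 0.49 × 2.11 = 1.0339 pp.
TFP growth = 5.59 − 2.833 = 2.757%.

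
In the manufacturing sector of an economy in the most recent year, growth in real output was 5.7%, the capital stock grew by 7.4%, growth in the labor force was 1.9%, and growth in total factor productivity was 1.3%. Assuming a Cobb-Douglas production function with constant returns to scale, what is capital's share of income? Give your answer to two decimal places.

gY = gA + α·gK + (1−α)·gL, so gY − gA − gL = α(gK − gL).
5.7 − 1.3 − 1.9 = α × (7.4 − 1.9).
2.5 = 5.5 α, so α = 0.4545.

α = 0.45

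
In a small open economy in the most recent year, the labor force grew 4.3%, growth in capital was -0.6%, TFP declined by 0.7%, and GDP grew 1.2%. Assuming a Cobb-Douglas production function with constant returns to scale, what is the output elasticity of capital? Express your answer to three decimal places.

gY = gA + α·gK + (1−α)·gL, so gY − gA − gL = α(gK − gL).
1.2 + 0.7 − 4.3 = α × (-0.6 − 4.3).
-2.4 = -4.9 α, so α = 0.4898.

The output elasticity of capital is 0.490.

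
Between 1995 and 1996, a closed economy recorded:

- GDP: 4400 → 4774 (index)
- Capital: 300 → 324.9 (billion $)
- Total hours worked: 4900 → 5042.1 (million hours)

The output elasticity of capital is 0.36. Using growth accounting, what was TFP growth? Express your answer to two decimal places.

GDP growth = (4774 − 4400) / 4400 = 8.5%.
Capital growth = (324.9 − 300) / 300 = 8.3%.
Total hours worked growth = (5042.1 − 4900) / 4900 = 2.9%.
Labor's share = 1 − 0.36 = 0.64.
Capital: 0.36 × 8.3 = 2.988 pp.
Total hours worked: 0.64 × 2.9 = 1.856 pp.
TFP growth = 8.5 − 4.844 = 3.656%.

TFP growth was 3.66%.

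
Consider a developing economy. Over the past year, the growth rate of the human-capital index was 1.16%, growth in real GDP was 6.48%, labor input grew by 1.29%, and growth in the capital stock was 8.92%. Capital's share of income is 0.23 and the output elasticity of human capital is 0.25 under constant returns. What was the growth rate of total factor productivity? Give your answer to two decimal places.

Labor's share = 1 − 0.23 − 0.25 = 0.52.
The capital stock: 0.23 × 8.92 = 2.0516 pp.
The human-capital index: 0.25 × 1.16 = 0.29 pp.
Labor input: 0.52 × 1.29 = 0.6708 pp.
TFP growth = 6.48 − 3.0124 = 3.4676%.

3.47%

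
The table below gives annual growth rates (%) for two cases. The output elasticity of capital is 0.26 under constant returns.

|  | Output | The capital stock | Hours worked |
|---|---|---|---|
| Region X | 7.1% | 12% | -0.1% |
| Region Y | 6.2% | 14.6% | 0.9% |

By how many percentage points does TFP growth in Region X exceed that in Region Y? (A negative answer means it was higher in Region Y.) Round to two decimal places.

2.32 percentage points

Labor's share = 1 − 0.26 = 0.74.
Region X: TFP = 7.1 − 3.12 + 0.074 = 4.054%.
Region Y: TFP = 6.2 − 3.796 − 0.666 = 1.738%.
Difference = 4.054 − (1.738) = 2.316 pp.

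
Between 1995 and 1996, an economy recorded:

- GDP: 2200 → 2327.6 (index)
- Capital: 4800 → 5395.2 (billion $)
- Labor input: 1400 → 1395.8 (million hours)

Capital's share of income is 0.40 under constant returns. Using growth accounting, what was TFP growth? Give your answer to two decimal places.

1.02%

GDP growth = (2327.6 − 2200) / 2200 = 5.8%.
Capital growth = (5395.2 − 4800) / 4800 = 12.4%.
Labor input growth = (1395.8 − 1400) / 1400 = -0.3%.
Labor's share = 1 − 0.4 = 0.6.
Capital: 0.4 × 12.4 = 4.96 pp.
Labor input: 0.6 × (-0.3) = -0.18 pp.
TFP growth = 5.8 − 4.78 = 1.02%.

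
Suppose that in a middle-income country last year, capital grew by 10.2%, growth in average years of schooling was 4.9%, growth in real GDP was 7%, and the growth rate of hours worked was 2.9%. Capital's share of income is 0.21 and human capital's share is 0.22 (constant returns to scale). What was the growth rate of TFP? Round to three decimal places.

2.127%

Labor's share = 1 − 0.21 − 0.22 = 0.57.
Capital: 0.21 × 10.2 = 2.142 pp.
Average years of schooling: 0.22 × 4.9 = 1.078 pp.
Hours worked: 0.57 × 2.9 = 1.653 pp.
TFP growth = 7 − 4.873 = 2.127%.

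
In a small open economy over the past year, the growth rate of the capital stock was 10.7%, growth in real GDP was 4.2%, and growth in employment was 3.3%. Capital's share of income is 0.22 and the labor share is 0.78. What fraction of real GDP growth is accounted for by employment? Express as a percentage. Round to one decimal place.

Labor's share = 1 − 0.22 = 0.78.
Employment contributed 0.78 × 3.3 = 2.574 pp.
Share of growth = 2.574 / 4.2 × 100 = 61.286%.

61.3%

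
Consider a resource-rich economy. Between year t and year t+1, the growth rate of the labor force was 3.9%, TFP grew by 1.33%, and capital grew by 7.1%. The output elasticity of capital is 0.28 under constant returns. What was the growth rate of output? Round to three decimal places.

Output grew 6.126%.

Labor's share = 1 − 0.28 = 0.72.
Capital: 0.28 × 7.1 = 1.988 pp.
The labor force: 0.72 × 3.9 = 2.808 pp.
Output growth = 1.33 + 4.796 = 6.126%.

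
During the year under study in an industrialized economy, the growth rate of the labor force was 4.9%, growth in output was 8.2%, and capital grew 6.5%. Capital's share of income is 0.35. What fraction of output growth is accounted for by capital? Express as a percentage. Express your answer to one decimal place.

Capital contributed 0.35 × 6.5 = 2.275 pp.
Share of growth = 2.275 / 8.2 × 100 = 27.744%.

27.7%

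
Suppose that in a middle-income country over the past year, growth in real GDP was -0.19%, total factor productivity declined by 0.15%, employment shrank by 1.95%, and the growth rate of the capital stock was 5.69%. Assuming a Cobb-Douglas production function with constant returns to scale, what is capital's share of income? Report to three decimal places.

Capital's share of income is 0.250.

gY = gA + α·gK + (1−α)·gL, so gY − gA − gL = α(gK − gL).
-0.19 + 0.15 + 1.95 = α × (5.69 − (-1.95)).
1.91 = 7.64 α, so α = 0.25.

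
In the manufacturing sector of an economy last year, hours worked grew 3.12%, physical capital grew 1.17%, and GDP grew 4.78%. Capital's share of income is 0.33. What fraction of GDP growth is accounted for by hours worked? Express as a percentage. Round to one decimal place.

Labor's share = 1 − 0.33 = 0.67.
Hours worked contributed 0.67 × 3.12 = 2.0904 pp.
Share of growth = 2.0904 / 4.78 × 100 = 43.732%.

43.7%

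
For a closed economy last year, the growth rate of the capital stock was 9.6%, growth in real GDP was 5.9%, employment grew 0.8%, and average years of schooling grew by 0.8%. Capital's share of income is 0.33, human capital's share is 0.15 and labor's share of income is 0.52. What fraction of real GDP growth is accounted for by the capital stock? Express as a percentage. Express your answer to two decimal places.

53.69%

The capital stock contributed 0.33 × 9.6 = 3.168 pp.
Share of growth = 3.168 / 5.9 × 100 = 53.6949%.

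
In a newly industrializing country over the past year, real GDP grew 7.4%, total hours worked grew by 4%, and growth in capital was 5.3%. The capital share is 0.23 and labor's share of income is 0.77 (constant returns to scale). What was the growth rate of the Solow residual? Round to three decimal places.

3.101%

Labor's share = 1 − 0.23 = 0.77.
Capital: 0.23 × 5.3 = 1.219 pp.
Total hours worked: 0.77 × 4 = 3.08 pp.
TFP growth = 7.4 − 4.299 = 3.101%.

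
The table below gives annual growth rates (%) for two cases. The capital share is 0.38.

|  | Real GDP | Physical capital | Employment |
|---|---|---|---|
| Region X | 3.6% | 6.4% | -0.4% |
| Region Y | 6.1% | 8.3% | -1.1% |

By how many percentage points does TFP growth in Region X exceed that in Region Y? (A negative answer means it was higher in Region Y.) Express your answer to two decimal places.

-2.21 percentage points

Labor's share = 1 − 0.38 = 0.62.
Region X: TFP = 3.6 − 2.432 + 0.248 = 1.416%.
Region Y: TFP = 6.1 − 3.154 + 0.682 = 3.628%.
Difference = 1.416 − (3.628) = -2.212 pp.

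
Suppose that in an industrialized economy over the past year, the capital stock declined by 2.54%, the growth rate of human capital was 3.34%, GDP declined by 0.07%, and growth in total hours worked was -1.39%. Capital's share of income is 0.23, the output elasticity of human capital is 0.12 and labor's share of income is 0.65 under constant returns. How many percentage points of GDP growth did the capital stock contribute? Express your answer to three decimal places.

Contribution = share × growth = 0.23 × (-2.54) = -0.5842 pp.

-0.584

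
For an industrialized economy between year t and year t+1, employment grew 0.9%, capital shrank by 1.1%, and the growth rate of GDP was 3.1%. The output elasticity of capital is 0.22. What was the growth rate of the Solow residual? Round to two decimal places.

Labor's share = 1 − 0.22 = 0.78.
Capital: 0.22 × (-1.1) = -0.242 pp.
Employment: 0.78 × 0.9 = 0.702 pp.
TFP growth = 3.1 − 0.46 = 2.64%.

The Solow residual grew 2.64%.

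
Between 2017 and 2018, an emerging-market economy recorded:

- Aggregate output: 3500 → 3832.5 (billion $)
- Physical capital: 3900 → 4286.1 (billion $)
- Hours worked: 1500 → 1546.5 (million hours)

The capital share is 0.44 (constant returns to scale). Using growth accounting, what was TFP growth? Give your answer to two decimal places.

3.41%

Aggregate output growth = (3832.5 − 3500) / 3500 = 9.5%.
Physical capital growth = (4286.1 − 3900) / 3900 = 9.9%.
Hours worked growth = (1546.5 − 1500) / 1500 = 3.1%.
Labor's share = 1 − 0.44 = 0.56.
Physical capital: 0.44 × 9.9 = 4.356 pp.
Hours worked: 0.56 × 3.1 = 1.736 pp.
TFP growth = 9.5 − 6.092 = 3.408%.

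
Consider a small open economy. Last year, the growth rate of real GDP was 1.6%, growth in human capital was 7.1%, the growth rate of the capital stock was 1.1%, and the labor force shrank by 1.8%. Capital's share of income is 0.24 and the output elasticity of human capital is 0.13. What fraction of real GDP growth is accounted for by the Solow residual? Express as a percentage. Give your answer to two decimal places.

Labor's share = 1 − 0.24 − 0.13 = 0.63.
The capital stock: 0.24 × 1.1 = 0.264 pp.
Human capital: 0.13 × 7.1 = 0.923 pp.
The labor force: 0.63 × (-1.8) = -1.134 pp.
TFP growth = 1.6 − 0.053 = 1.547%.
TFP share of growth = 1.547 / 1.6 × 100 = 96.6875%.

The Solow residual accounted for 96.69% of growth.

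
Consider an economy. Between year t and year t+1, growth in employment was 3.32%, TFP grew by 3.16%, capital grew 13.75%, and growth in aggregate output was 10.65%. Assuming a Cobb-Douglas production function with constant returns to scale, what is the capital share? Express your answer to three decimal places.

α = 0.400

gY = gA + α·gK + (1−α)·gL, so gY − gA − gL = α(gK − gL).
10.65 − 3.16 − 3.32 = α × (13.75 − 3.32).
4.17 = 10.43 α, so α = 0.39981.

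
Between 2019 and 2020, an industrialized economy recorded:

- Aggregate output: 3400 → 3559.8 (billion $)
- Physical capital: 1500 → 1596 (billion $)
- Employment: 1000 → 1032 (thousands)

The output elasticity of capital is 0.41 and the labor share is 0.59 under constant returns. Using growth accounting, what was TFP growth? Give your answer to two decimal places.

TFP grew 0.19%.

Aggregate output growth = (3559.8 − 3400) / 3400 = 4.7%.
Physical capital growth = (1596 − 1500) / 1500 = 6.4%.
Employment growth = (1032 − 1000) / 1000 = 3.2%.
Labor's share = 1 − 0.41 = 0.59.
Physical capital: 0.41 × 6.4 = 2.624 pp.
Employment: 0.59 × 3.2 = 1.888 pp.
TFP growth = 4.7 − 4.512 = 0.188%.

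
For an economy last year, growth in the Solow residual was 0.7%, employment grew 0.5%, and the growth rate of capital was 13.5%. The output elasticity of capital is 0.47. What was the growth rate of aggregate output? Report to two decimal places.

Aggregate output growth was 7.31%.

Labor's share = 1 − 0.47 = 0.53.
Capital: 0.47 × 13.5 = 6.345 pp.
Employment: 0.53 × 0.5 = 0.265 pp.
Output growth = 0.7 + 6.61 = 7.31%.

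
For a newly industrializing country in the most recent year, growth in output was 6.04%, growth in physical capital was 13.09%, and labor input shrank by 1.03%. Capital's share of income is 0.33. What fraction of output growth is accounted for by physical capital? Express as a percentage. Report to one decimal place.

Physical capital accounted for 71.5% of growth.

Physical capital contributed 0.33 × 13.09 = 4.3197 pp.
Share of growth = 4.3197 / 6.04 × 100 = 71.518%.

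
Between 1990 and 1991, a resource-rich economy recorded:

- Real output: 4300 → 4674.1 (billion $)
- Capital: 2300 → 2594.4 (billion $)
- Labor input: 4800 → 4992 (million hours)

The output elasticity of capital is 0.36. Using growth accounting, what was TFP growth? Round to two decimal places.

Real output growth = (4674.1 − 4300) / 4300 = 8.7%.
Capital growth = (2594.4 − 2300) / 2300 = 12.8%.
Labor input growth = (4992 − 4800) / 4800 = 4%.
Labor's share = 1 − 0.36 = 0.64.
Capital: 0.36 × 12.8 = 4.608 pp.
Labor input: 0.64 × 4 = 2.56 pp.
TFP growth = 8.7 − 7.168 = 1.532%.

1.53%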